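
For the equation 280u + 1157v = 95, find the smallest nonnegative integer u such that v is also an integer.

21

gcd(1157, 280) = 1.
1 divides 95, so solutions exist.
By Bézout, 280*(-219) + 1157*(53) = 1.
Scale by 95/1 = 95: (u₀, v₀) = (-20805, 5035).
General solution: u = -20805 + 1157t, v = 5035 - 280t for integer t.
u ≥ 0: smallest is -20805 mod 1157 = 21 (at t = 18), with v = -5.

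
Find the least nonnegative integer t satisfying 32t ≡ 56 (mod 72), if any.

gcd(72, 32) = 8.
8 divides 56, so solutions exist.
By Bézout, 32*(-2) + 72*(1) = 8.
So 32*(-2) ≡ 8 (mod 72); multiply by 7: t ≡ -14 (mod 9).
Smallest nonnegative: t = -14 mod 9 = 4.

4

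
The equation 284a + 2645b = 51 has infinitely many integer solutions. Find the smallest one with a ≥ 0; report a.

gcd(2645, 284) = 1  (2645 = 9·284 + 89, 284 = 3·89 + 17, 89 = 5·17 + 4, 17 = 4·4 + 1, 4 = 4·1).
1 divides 51, so solutions exist.
Back-substituting, 284·(624) + 2645·(-67) = 1.
Scale by 51/1 = 51: (a₀, b₀) = (31824, -3417).
General solution: a = 31824 + 2645t, b = -3417 - 284t for integer t.
a ≥ 0: smallest is 31824 mod 2645 = 84 (at t = -12), with b = -9.

84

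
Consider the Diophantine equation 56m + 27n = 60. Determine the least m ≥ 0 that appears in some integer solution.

gcd(56, 27):
  56 = 2*27 + 2
  27 = 13*2 + 1
  2 = 2*1
so gcd(56, 27) = 1.
1 divides 60, so solutions exist.
Back-substitute for Bézout coefficients:
  1 = 27 - 13*2
  ... = 56*(-13) + 27*(27)
Scale by 60/1 = 60: (m₀, n₀) = (-780, 1620).
General solution: m = -780 + 27t, n = 1620 - 56t for integer t.
m ≥ 0: smallest is -780 mod 27 = 3 (at t = 29), with n = -4.

3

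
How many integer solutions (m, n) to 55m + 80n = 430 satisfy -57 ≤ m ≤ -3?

gcd(80, 55) = 5  (80 = 1·55 + 25, 55 = 2·25 + 5, 25 = 5·5).
Back-substituting, 55·(3) + 80·(-2) = 5.
Scale by 86: particular solution (258, -172); reduce m mod 16: (2, 4).
General solution: m = 2 + 16t, n = 4 - 11t for integer t.
-57 ≤ 2 + 16t ≤ -3 gives t ∈ [-3, -1], which is 3 values.

3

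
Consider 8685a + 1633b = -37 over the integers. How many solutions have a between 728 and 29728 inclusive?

18

gcd(8685, 1633):
  8685 = 5·1633 + 520
  1633 = 3·520 + 73
  520 = 7·73 + 9
  73 = 8·9 + 1
  9 = 9·1
so gcd(8685, 1633) = 1.
Back-substitute for Bézout coefficients:
  1 = 73 - 8·9
  ... = 8685·(-179) + 1633·(952)
Scale by -37: particular solution (6623, -35224); reduce a mod 1633: (91, -484).
General solution: a = 91 + 1633t, b = -484 - 8685t for integer t.
728 ≤ 91 + 1633t ≤ 29728 gives t ∈ [1, 18], which is 18 values.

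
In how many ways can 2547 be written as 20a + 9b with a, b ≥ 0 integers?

15

gcd(20, 9) = 1  (20 = 2·9 + 2, 9 = 4·2 + 1, 2 = 2·1).
Back-substituting, 20·(-4) + 9·(9) = 1.
Scale by 2547: one solution is (-10188, 22923). Reduce a mod 9: (0, 283).
General: a = 0 + 9t, b = 283 - 20t.
a ≥ 0 ⇒ t ≥ 0; b ≥ 0 ⇒ t ≤ 14. So t ∈ [0, 14]: 15 solutions.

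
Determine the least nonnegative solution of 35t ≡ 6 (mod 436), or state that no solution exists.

50

gcd(436, 35):
  436 = 12*35 + 16
  35 = 2*16 + 3
  16 = 5*3 + 1
  3 = 3*1
so gcd(436, 35) = 1.
1 divides 6, so solutions exist.
Back-substitute for Bézout coefficients:
  1 = 16 - 5*3
  ... = 35*(-137) + 436*(11)
So 35*(-137) ≡ 1 (mod 436); multiply by 6: t ≡ -822 (mod 436).
Smallest nonnegative: t = -822 mod 436 = 50.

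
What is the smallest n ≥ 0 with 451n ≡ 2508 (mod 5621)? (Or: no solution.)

367

gcd(5621, 451) = 11  (5621 = 12·451 + 209, 451 = 2·209 + 33, 209 = 6·33 + 11, 33 = 3·11).
11 divides 2508, so solutions exist.
Back-substituting, 451·(-162) + 5621·(13) = 11.
So 451·(-162) ≡ 11 (mod 5621); multiply by 228: n ≡ -36936 (mod 511).
Smallest nonnegative: n = -36936 mod 511 = 367.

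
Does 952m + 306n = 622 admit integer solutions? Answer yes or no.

no

gcd(952, 306) = 34.
34 does not divide 622 (remainder 10), so no integer solutions.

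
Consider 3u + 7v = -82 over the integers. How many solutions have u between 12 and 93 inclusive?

gcd(7, 3) = 1  (7 = 2×3 + 1, 3 = 3×1).
Back-substituting, 3×(-2) + 7×(1) = 1.
Scale by -82: particular solution (164, -82); reduce u mod 7: (3, -13).
General solution: u = 3 + 7t, v = -13 - 3t for integer t.
12 ≤ 3 + 7t ≤ 93 gives t ∈ [2, 12], which is 11 values.

11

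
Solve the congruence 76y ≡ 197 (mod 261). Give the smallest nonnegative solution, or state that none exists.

164

gcd(261, 76) = 1  (261 = 3*76 + 33, 76 = 2*33 + 10, 33 = 3*10 + 3, 10 = 3*3 + 1, 3 = 3*1).
1 divides 197, so solutions exist.
Back-substituting, 76*(79) + 261*(-23) = 1.
So 76*(79) ≡ 1 (mod 261); multiply by 197: y ≡ 15563 (mod 261).
Smallest nonnegative: y = 15563 mod 261 = 164.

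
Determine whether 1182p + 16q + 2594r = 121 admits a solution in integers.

no

gcd(1182, 16) = 2  (1182 = 73·16 + 14, 16 = 1·14 + 2, 14 = 7·2).
gcd(2, 2594) = 2.
2 does not divide 121 (remainder 1), so no integer solutions.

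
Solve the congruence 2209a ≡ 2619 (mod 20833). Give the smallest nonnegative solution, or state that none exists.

13346

gcd(20833, 2209):
  20833 = 9×2209 + 952
  2209 = 2×952 + 305
  952 = 3×305 + 37
  305 = 8×37 + 9
  37 = 4×9 + 1
  9 = 9×1
so gcd(20833, 2209) = 1.
1 divides 2619, so solutions exist.
Back-substitute for Bézout coefficients:
  1 = 37 - 4×9
  ... = 2209×(-2254) + 20833×(239)
So 2209×(-2254) ≡ 1 (mod 20833); multiply by 2619: a ≡ -5903226 (mod 20833).
Smallest nonnegative: a = -5903226 mod 20833 = 13346.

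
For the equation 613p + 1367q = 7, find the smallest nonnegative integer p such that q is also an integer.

gcd(1367, 613) = 1.
1 divides 7, so solutions exist.
By Bézout, 613×(-223) + 1367×(100) = 1.
Scale by 7/1 = 7: (p₀, q₀) = (-1561, 700).
General solution: p = -1561 + 1367t, q = 700 - 613t for integer t.
p ≥ 0: smallest is -1561 mod 1367 = 1173 (at t = 2), with q = -526.

1173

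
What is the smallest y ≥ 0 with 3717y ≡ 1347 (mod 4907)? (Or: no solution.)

no solution

gcd(4907, 3717) = 7.
7 does not divide 1347, so the congruence has no solution.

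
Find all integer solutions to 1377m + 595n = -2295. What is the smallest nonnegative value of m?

gcd(1377, 595):
  1377 = 2*595 + 187
  595 = 3*187 + 34
  187 = 5*34 + 17
  34 = 2*17
so gcd(1377, 595) = 17.
17 divides -2295, so solutions exist.
Back-substitute for Bézout coefficients:
  17 = 187 - 5*34
  ... = 1377*(16) + 595*(-37)
Scale by -2295/17 = -135: (m₀, n₀) = (-2160, 4995).
General solution: m = -2160 + 35t, n = 4995 - 81t for integer t.
m ≥ 0: smallest is -2160 mod 35 = 10 (at t = 62), with n = -27.

10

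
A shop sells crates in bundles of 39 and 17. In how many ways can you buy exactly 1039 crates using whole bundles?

Need nonnegative integers with 39j + 17k = 1039.
gcd(39, 17) = 1, and 39·(7) + 17·(-16) = 1.
So (j₀, k₀) = (7273, -16624); general j = 7273 + 17t, k = -16624 - 39t.
j ≥ 0 ⇒ t ≥ -427; k ≥ 0 ⇒ t ≤ -427. That's 1 value of t.

1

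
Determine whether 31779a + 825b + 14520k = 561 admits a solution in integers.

yes

gcd(31779, 825) = 33  (31779 = 38×825 + 429, 825 = 1×429 + 396, 429 = 1×396 + 33, 396 = 12×33).
gcd(33, 14520) = 33.
33 divides 561, so integer solutions exist.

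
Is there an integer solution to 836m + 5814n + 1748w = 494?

gcd(5814, 836) = 38  (5814 = 6·836 + 798, 836 = 1·798 + 38, 798 = 21·38).
gcd(38, 1748) = 38.
38 divides 494, so integer solutions exist.

yes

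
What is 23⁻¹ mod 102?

gcd(102, 23):
  102 = 4*23 + 10
  23 = 2*10 + 3
  10 = 3*3 + 1
  3 = 3*1
so gcd(102, 23) = 1.
Back-substitute for Bézout coefficients:
  1 = 10 - 3*3
  ... = 23*(-31) + 102*(7)
So 23*-31 ≡ 1 (mod 102), and -31 mod 102 = 71.

71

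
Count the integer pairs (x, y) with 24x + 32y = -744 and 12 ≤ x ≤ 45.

gcd(32, 24) = 8.
By Bézout, 24*(-1) + 32*(1) = 8.
Particular solution: (1, -24).
General solution: x = 1 + 4t, y = -24 - 3t for integer t.
12 ≤ 1 + 4t ≤ 45 gives t ∈ [3, 11], which is 9 values.

9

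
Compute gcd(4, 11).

gcd(11, 4):
  11 = 2·4 + 3
  4 = 1·3 + 1
  3 = 3·1
so gcd(11, 4) = 1.

1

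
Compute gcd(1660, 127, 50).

1

gcd(1660, 127) = 1.
gcd(1, 50) = 1.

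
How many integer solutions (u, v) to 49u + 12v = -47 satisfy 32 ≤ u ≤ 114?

gcd(49, 12) = 1  (49 = 4*12 + 1, 12 = 12*1).
Back-substituting, 49*(1) + 12*(-4) = 1.
Scale by -47: particular solution (-47, 188); reduce u mod 12: (1, -8).
General solution: u = 1 + 12t, v = -8 - 49t for integer t.
32 ≤ 1 + 12t ≤ 114 gives t ∈ [3, 9], which is 7 values.

7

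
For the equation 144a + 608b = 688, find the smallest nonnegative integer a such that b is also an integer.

gcd(608, 144):
  608 = 4×144 + 32
  144 = 4×32 + 16
  32 = 2×16
so gcd(608, 144) = 16.
16 divides 688, so solutions exist.
Back-substitute for Bézout coefficients:
  16 = 144 - 4×32
  ... = 144×(17) + 608×(-4)
Scale by 688/16 = 43: (a₀, b₀) = (731, -172).
General solution: a = 731 + 38t, b = -172 - 9t for integer t.
a ≥ 0: smallest is 731 mod 38 = 9 (at t = -19), with b = -1.

9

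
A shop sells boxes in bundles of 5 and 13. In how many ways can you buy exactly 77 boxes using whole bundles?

1

Need nonnegative integers with 5j + 13k = 77.
gcd(5, 13) = 1, and 5·(-5) + 13·(2) = 1.
So (j₀, k₀) = (-385, 154); general j = -385 + 13t, k = 154 - 5t.
j ≥ 0 ⇒ t ≥ 30; k ≥ 0 ⇒ t ≤ 30. That's 1 value of t.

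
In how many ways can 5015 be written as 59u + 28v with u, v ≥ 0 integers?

4

gcd(59, 28):
  59 = 2×28 + 3
  28 = 9×3 + 1
  3 = 3×1
so gcd(59, 28) = 1.
Back-substitute for Bézout coefficients:
  1 = 28 - 9×3
  ... = 59×(-9) + 28×(19)
Scale by 5015: one solution is (-45135, 95285). Reduce u mod 28: (1, 177).
General: u = 1 + 28t, v = 177 - 59t.
u ≥ 0 ⇒ t ≥ 0; v ≥ 0 ⇒ t ≤ 3. So t ∈ [0, 3]: 4 solutions.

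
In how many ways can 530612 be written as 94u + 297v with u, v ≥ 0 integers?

gcd(297, 94) = 1.
By Bézout, 94·(79) + 297·(-25) = 1.
One solution: (65, 1766).
General: u = 65 + 297t, v = 1766 - 94t.
u ≥ 0 ⇒ t ≥ 0; v ≥ 0 ⇒ t ≤ 18. So t ∈ [0, 18]: 19 solutions.

19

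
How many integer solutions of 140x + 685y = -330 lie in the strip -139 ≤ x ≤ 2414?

19

gcd(685, 140) = 5.
By Bézout, 140*(-44) + 685*(9) = 5.
Particular solution: (27, -6).
General solution: x = 27 + 137t, y = -6 - 28t for integer t.
-139 ≤ 27 + 137t ≤ 2414 gives t ∈ [-1, 17], which is 19 values.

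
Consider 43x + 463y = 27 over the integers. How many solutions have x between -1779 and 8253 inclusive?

gcd(463, 43) = 1  (463 = 10*43 + 33, 43 = 1*33 + 10, 33 = 3*10 + 3, 10 = 3*3 + 1, 3 = 3*1).
Back-substituting, 43*(140) + 463*(-13) = 1.
Scale by 27: particular solution (3780, -351); reduce x mod 463: (76, -7).
General solution: x = 76 + 463t, y = -7 - 43t for integer t.
-1779 ≤ 76 + 463t ≤ 8253 gives t ∈ [-4, 17], which is 22 values.

22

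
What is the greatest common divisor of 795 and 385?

gcd(795, 385) = 5  (795 = 2·385 + 25, 385 = 15·25 + 10, 25 = 2·10 + 5, 10 = 2·5).

5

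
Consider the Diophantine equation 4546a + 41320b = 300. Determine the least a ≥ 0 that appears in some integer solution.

gcd(41320, 4546) = 2.
2 divides 300, so solutions exist.
By Bézout, 4546×(6717) + 41320×(-739) = 2.
Scale by 300/2 = 150: (a₀, b₀) = (1007550, -110850).
General solution: a = 1007550 + 20660t, b = -110850 - 2273t for integer t.
a ≥ 0: smallest is 1007550 mod 20660 = 15870 (at t = -48), with b = -1746.

15870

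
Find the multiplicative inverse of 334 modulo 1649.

864

gcd(1649, 334) = 1  (1649 = 4×334 + 313, 334 = 1×313 + 21, 313 = 14×21 + 19, 21 = 1×19 + 2, 19 = 9×2 + 1, 2 = 2×1).
Back-substituting, 334×(-785) + 1649×(159) = 1.
So 334×-785 ≡ 1 (mod 1649), and -785 mod 1649 = 864.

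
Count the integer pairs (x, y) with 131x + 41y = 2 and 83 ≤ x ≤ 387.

gcd(131, 41) = 1.
By Bézout, 131·(-5) + 41·(16) = 1.
Particular solution: (31, -99).
General solution: x = 31 + 41t, y = -99 - 131t for integer t.
83 ≤ 31 + 41t ≤ 387 gives t ∈ [2, 8], which is 7 values.

7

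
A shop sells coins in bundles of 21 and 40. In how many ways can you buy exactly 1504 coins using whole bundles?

2

Need nonnegative integers with 21j + 40k = 1504.
gcd(21, 40) = 1, and 21·(-19) + 40·(10) = 1.
So (j₀, k₀) = (-28576, 15040); general j = -28576 + 40t, k = 15040 - 21t.
j ≥ 0 ⇒ t ≥ 715; k ≥ 0 ⇒ t ≤ 716. That's 2 values of t.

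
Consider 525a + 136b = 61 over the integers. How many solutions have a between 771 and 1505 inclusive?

gcd(525, 136):
  525 = 3×136 + 117
  136 = 1×117 + 19
  117 = 6×19 + 3
  19 = 6×3 + 1
  3 = 3×1
so gcd(525, 136) = 1.
Back-substitute for Bézout coefficients:
  1 = 19 - 6×3
  ... = 525×(-43) + 136×(166)
Scale by 61: particular solution (-2623, 10126); reduce a mod 136: (97, -374).
General solution: a = 97 + 136t, b = -374 - 525t for integer t.
771 ≤ 97 + 136t ≤ 1505 gives t ∈ [5, 10], which is 6 values.

6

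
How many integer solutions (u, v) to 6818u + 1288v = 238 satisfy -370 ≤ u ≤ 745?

gcd(6818, 1288) = 14.
By Bézout, 6818·(-17) + 1288·(90) = 14.
Particular solution: (79, -418).
General solution: u = 79 + 92t, v = -418 - 487t for integer t.
-370 ≤ 79 + 92t ≤ 745 gives t ∈ [-4, 7], which is 12 values.

12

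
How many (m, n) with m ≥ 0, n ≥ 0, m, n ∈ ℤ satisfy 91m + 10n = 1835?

gcd(91, 10) = 1  (91 = 9*10 + 1, 10 = 10*1).
Back-substituting, 91*(1) + 10*(-9) = 1.
Scale by 1835: one solution is (1835, -16515). Reduce m mod 10: (5, 138).
General: m = 5 + 10t, n = 138 - 91t.
m ≥ 0 ⇒ t ≥ 0; n ≥ 0 ⇒ t ≤ 1. So t ∈ [0, 1]: 2 solutions.

2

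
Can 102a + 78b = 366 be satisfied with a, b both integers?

yes

gcd(102, 78) = 6  (102 = 1×78 + 24, 78 = 3×24 + 6, 24 = 4×6).
6 divides 366, so integer solutions exist.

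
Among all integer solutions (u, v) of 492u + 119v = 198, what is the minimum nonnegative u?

gcd(492, 119):
  492 = 4×119 + 16
  119 = 7×16 + 7
  16 = 2×7 + 2
  7 = 3×2 + 1
  2 = 2×1
so gcd(492, 119) = 1.
1 divides 198, so solutions exist.
Back-substitute for Bézout coefficients:
  1 = 7 - 3×2
  ... = 492×(-52) + 119×(215)
Scale by 198/1 = 198: (u₀, v₀) = (-10296, 42570).
General solution: u = -10296 + 119t, v = 42570 - 492t for integer t.
u ≥ 0: smallest is -10296 mod 119 = 57 (at t = 87), with v = -234.

57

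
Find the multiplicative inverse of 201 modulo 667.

gcd(667, 201):
  667 = 3·201 + 64
  201 = 3·64 + 9
  64 = 7·9 + 1
  9 = 9·1
so gcd(667, 201) = 1.
Back-substitute for Bézout coefficients:
  1 = 64 - 7·9
  ... = 201·(-73) + 667·(22)
So 201·-73 ≡ 1 (mod 667), and -73 mod 667 = 594.

594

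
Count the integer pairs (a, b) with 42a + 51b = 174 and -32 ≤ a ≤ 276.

gcd(51, 42) = 3  (51 = 1·42 + 9, 42 = 4·9 + 6, 9 = 1·6 + 3, 6 = 2·3).
Back-substituting, 42·(-6) + 51·(5) = 3.
Scale by 58: particular solution (-348, 290); reduce a mod 17: (9, -4).
General solution: a = 9 + 17t, b = -4 - 14t for integer t.
-32 ≤ 9 + 17t ≤ 276 gives t ∈ [-2, 15], which is 18 values.

18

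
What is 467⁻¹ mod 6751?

gcd(6751, 467) = 1  (6751 = 14*467 + 213, 467 = 2*213 + 41, 213 = 5*41 + 8, 41 = 5*8 + 1, 8 = 8*1).
Back-substituting, 467*(824) + 6751*(-57) = 1.
So 467*824 ≡ 1 (mod 6751), and 824 mod 6751 = 824.

824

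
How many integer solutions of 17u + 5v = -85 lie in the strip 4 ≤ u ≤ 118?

gcd(17, 5) = 1.
By Bézout, 17·(-2) + 5·(7) = 1.
Particular solution: (0, -17).
General solution: u = 0 + 5t, v = -17 - 17t for integer t.
4 ≤ 0 + 5t ≤ 118 gives t ∈ [1, 23], which is 23 values.

23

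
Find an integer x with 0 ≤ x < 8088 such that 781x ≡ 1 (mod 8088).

7477

gcd(8088, 781) = 1.
By Bézout, 781·(-611) + 8088·(59) = 1.
So 781·-611 ≡ 1 (mod 8088), and -611 mod 8088 = 7477.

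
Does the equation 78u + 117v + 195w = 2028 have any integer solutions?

yes

gcd(117, 78) = 39  (117 = 1*78 + 39, 78 = 2*39).
gcd(39, 195) = 39.
39 divides 2028, so integer solutions exist.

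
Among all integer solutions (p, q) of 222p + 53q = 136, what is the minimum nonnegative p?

gcd(222, 53) = 1.
1 divides 136, so solutions exist.
By Bézout, 222*(16) + 53*(-67) = 1.
Scale by 136/1 = 136: (p₀, q₀) = (2176, -9112).
General solution: p = 2176 + 53t, q = -9112 - 222t for integer t.
p ≥ 0: smallest is 2176 mod 53 = 3 (at t = -41), with q = -10.

3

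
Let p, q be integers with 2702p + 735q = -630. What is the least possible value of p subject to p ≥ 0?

gcd(2702, 735):
  2702 = 3*735 + 497
  735 = 1*497 + 238
  497 = 2*238 + 21
  238 = 11*21 + 7
  21 = 3*7
so gcd(2702, 735) = 7.
7 divides -630, so solutions exist.
Back-substitute for Bézout coefficients:
  7 = 238 - 11*21
  ... = 2702*(-34) + 735*(125)
Scale by -630/7 = -90: (p₀, q₀) = (3060, -11250).
General solution: p = 3060 + 105t, q = -11250 - 386t for integer t.
p ≥ 0: smallest is 3060 mod 105 = 15 (at t = -29), with q = -56.

15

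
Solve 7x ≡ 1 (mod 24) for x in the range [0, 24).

7

gcd(24, 7):
  24 = 3*7 + 3
  7 = 2*3 + 1
  3 = 3*1
so gcd(24, 7) = 1.
Back-substitute for Bézout coefficients:
  1 = 7 - 2*3
  ... = 7*(7) + 24*(-2)
So 7*7 ≡ 1 (mod 24), and 7 mod 24 = 7.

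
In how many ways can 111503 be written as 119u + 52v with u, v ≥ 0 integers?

19

gcd(119, 52) = 1.
By Bézout, 119*(7) + 52*(-16) = 1.
One solution: (1, 2142).
General: u = 1 + 52t, v = 2142 - 119t.
u ≥ 0 ⇒ t ≥ 0; v ≥ 0 ⇒ t ≤ 18. So t ∈ [0, 18]: 19 solutions.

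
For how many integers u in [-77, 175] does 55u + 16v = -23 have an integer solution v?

gcd(55, 16):
  55 = 3*16 + 7
  16 = 2*7 + 2
  7 = 3*2 + 1
  2 = 2*1
so gcd(55, 16) = 1.
Back-substitute for Bézout coefficients:
  1 = 7 - 3*2
  ... = 55*(7) + 16*(-24)
Scale by -23: particular solution (-161, 552); reduce u mod 16: (15, -53).
General solution: u = 15 + 16t, v = -53 - 55t for integer t.
-77 ≤ 15 + 16t ≤ 175 gives t ∈ [-5, 10], which is 16 values.

16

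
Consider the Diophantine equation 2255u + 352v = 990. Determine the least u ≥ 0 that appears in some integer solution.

2

gcd(2255, 352) = 11.
11 divides 990, so solutions exist.
By Bézout, 2255·(5) + 352·(-32) = 11.
Scale by 990/11 = 90: (u₀, v₀) = (450, -2880).
General solution: u = 450 + 32t, v = -2880 - 205t for integer t.
u ≥ 0: smallest is 450 mod 32 = 2 (at t = -14), with v = -10.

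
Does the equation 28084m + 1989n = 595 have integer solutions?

yes

gcd(28084, 1989) = 17  (28084 = 14·1989 + 238, 1989 = 8·238 + 85, 238 = 2·85 + 68, 85 = 1·68 + 17, 68 = 4·17).
17 divides 595, so integer solutions exist.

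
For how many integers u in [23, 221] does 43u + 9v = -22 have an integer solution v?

22

gcd(43, 9):
  43 = 4×9 + 7
  9 = 1×7 + 2
  7 = 3×2 + 1
  2 = 2×1
so gcd(43, 9) = 1.
Back-substitute for Bézout coefficients:
  1 = 7 - 3×2
  ... = 43×(4) + 9×(-19)
Scale by -22: particular solution (-88, 418); reduce u mod 9: (2, -12).
General solution: u = 2 + 9t, v = -12 - 43t for integer t.
23 ≤ 2 + 9t ≤ 221 gives t ∈ [3, 24], which is 22 values.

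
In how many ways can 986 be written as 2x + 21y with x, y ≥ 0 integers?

gcd(21, 2) = 1  (21 = 10×2 + 1, 2 = 2×1).
Back-substituting, 2×(-10) + 21×(1) = 1.
Scale by 986: one solution is (-9860, 986). Reduce x mod 21: (10, 46).
General: x = 10 + 21t, y = 46 - 2t.
x ≥ 0 ⇒ t ≥ 0; y ≥ 0 ⇒ t ≤ 23. So t ∈ [0, 23]: 24 solutions.

24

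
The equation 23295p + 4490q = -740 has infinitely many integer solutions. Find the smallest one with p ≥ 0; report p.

302

gcd(23295, 4490):
  23295 = 5·4490 + 845
  4490 = 5·845 + 265
  845 = 3·265 + 50
  265 = 5·50 + 15
  50 = 3·15 + 5
  15 = 3·5
so gcd(23295, 4490) = 5.
5 divides -740, so solutions exist.
Back-substitute for Bézout coefficients:
  5 = 50 - 3·15
  ... = 23295·(271) + 4490·(-1406)
Scale by -740/5 = -148: (p₀, q₀) = (-40108, 208088).
General solution: p = -40108 + 898t, q = 208088 - 4659t for integer t.
p ≥ 0: smallest is -40108 mod 898 = 302 (at t = 45), with q = -1567.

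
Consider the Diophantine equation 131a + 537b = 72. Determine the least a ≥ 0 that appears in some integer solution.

267

gcd(537, 131) = 1.
1 divides 72, so solutions exist.
By Bézout, 131×(41) + 537×(-10) = 1.
Scale by 72/1 = 72: (a₀, b₀) = (2952, -720).
General solution: a = 2952 + 537t, b = -720 - 131t for integer t.
a ≥ 0: smallest is 2952 mod 537 = 267 (at t = -5), with b = -65.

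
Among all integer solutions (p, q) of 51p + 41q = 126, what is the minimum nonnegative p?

gcd(51, 41) = 1.
1 divides 126, so solutions exist.
By Bézout, 51·(-4) + 41·(5) = 1.
Scale by 126/1 = 126: (p₀, q₀) = (-504, 630).
General solution: p = -504 + 41t, q = 630 - 51t for integer t.
p ≥ 0: smallest is -504 mod 41 = 29 (at t = 13), with q = -33.

29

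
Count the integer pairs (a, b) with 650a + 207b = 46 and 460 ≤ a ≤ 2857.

11

gcd(650, 207) = 1  (650 = 3·207 + 29, 207 = 7·29 + 4, 29 = 7·4 + 1, 4 = 4·1).
Back-substituting, 650·(50) + 207·(-157) = 1.
Scale by 46: particular solution (2300, -7222); reduce a mod 207: (23, -72).
General solution: a = 23 + 207t, b = -72 - 650t for integer t.
460 ≤ 23 + 207t ≤ 2857 gives t ∈ [3, 13], which is 11 values.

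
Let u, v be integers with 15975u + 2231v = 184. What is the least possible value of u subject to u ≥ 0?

1035

gcd(15975, 2231):
  15975 = 7×2231 + 358
  2231 = 6×358 + 83
  358 = 4×83 + 26
  83 = 3×26 + 5
  26 = 5×5 + 1
  5 = 5×1
so gcd(15975, 2231) = 1.
1 divides 184, so solutions exist.
Back-substitute for Bézout coefficients:
  1 = 26 - 5×5
  ... = 15975×(430) + 2231×(-3079)
Scale by 184/1 = 184: (u₀, v₀) = (79120, -566536).
General solution: u = 79120 + 2231t, v = -566536 - 15975t for integer t.
u ≥ 0: smallest is 79120 mod 2231 = 1035 (at t = -35), with v = -7411.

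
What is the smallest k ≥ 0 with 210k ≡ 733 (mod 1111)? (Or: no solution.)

gcd(1111, 210) = 1.
1 divides 733, so solutions exist.
By Bézout, 210*(-164) + 1111*(31) = 1.
So 210*(-164) ≡ 1 (mod 1111); multiply by 733: k ≡ -120212 (mod 1111).
Smallest nonnegative: k = -120212 mod 1111 = 887.

887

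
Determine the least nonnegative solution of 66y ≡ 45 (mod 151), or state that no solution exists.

35

gcd(151, 66):
  151 = 2*66 + 19
  66 = 3*19 + 9
  19 = 2*9 + 1
  9 = 9*1
so gcd(151, 66) = 1.
1 divides 45, so solutions exist.
Back-substitute for Bézout coefficients:
  1 = 19 - 2*9
  ... = 66*(-16) + 151*(7)
So 66*(-16) ≡ 1 (mod 151); multiply by 45: y ≡ -720 (mod 151).
Smallest nonnegative: y = -720 mod 151 = 35.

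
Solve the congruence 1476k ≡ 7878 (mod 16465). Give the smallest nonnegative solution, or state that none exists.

gcd(16465, 1476):
  16465 = 11*1476 + 229
  1476 = 6*229 + 102
  229 = 2*102 + 25
  102 = 4*25 + 2
  25 = 12*2 + 1
  2 = 2*1
so gcd(16465, 1476) = 1.
1 divides 7878, so solutions exist.
Back-substitute for Bézout coefficients:
  1 = 25 - 12*2
  ... = 1476*(-7909) + 16465*(709)
So 1476*(-7909) ≡ 1 (mod 16465); multiply by 7878: k ≡ -62307102 (mod 16465).
Smallest nonnegative: k = -62307102 mod 16465 = 12923.

12923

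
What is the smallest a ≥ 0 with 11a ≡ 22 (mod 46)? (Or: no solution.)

gcd(46, 11) = 1  (46 = 4·11 + 2, 11 = 5·2 + 1, 2 = 2·1).
1 divides 22, so solutions exist.
Back-substituting, 11·(21) + 46·(-5) = 1.
So 11·(21) ≡ 1 (mod 46); multiply by 22: a ≡ 462 (mod 46).
Smallest nonnegative: a = 462 mod 46 = 2.

2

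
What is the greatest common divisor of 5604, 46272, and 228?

gcd(46272, 5604):
  46272 = 8·5604 + 1440
  5604 = 3·1440 + 1284
  1440 = 1·1284 + 156
  1284 = 8·156 + 36
  156 = 4·36 + 12
  36 = 3·12
so gcd(46272, 5604) = 12.
gcd(12, 228) = 12.

12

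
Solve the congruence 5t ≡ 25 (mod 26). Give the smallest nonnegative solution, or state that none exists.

gcd(26, 5):
  26 = 5×5 + 1
  5 = 5×1
so gcd(26, 5) = 1.
1 divides 25, so solutions exist.
Back-substitute for Bézout coefficients:
  1 = 26 - 5×5
  ... = 5×(-5) + 26×(1)
So 5×(-5) ≡ 1 (mod 26); multiply by 25: t ≡ -125 (mod 26).
Smallest nonnegative: t = -125 mod 26 = 5.

5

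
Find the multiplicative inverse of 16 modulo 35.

gcd(35, 16) = 1  (35 = 2*16 + 3, 16 = 5*3 + 1, 3 = 3*1).
Back-substituting, 16*(11) + 35*(-5) = 1.
So 16*11 ≡ 1 (mod 35), and 11 mod 35 = 11.

11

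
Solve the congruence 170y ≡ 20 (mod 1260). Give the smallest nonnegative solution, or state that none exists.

gcd(1260, 170):
  1260 = 7*170 + 70
  170 = 2*70 + 30
  70 = 2*30 + 10
  30 = 3*10
so gcd(1260, 170) = 10.
10 divides 20, so solutions exist.
Back-substitute for Bézout coefficients:
  10 = 70 - 2*30
  ... = 170*(-37) + 1260*(5)
So 170*(-37) ≡ 10 (mod 1260); multiply by 2: y ≡ -74 (mod 126).
Smallest nonnegative: y = -74 mod 126 = 52.

52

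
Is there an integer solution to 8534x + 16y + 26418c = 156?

yes

gcd(8534, 16) = 2  (8534 = 533×16 + 6, 16 = 2×6 + 4, 6 = 1×4 + 2, 4 = 2×2).
gcd(2, 26418) = 2.
2 divides 156, so integer solutions exist.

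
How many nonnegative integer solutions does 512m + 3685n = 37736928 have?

gcd(3685, 512) = 1.
By Bézout, 512·(1058) + 3685·(-147) = 1.
One solution: (2999, 9824).
General: m = 2999 + 3685t, n = 9824 - 512t.
m ≥ 0 ⇒ t ≥ 0; n ≥ 0 ⇒ t ≤ 19. So t ∈ [0, 19]: 20 solutions.

20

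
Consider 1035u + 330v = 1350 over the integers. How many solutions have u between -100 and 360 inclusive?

gcd(1035, 330) = 15.
By Bézout, 1035×(-7) + 330×(22) = 15.
Particular solution: (8, -21).
General solution: u = 8 + 22t, v = -21 - 69t for integer t.
-100 ≤ 8 + 22t ≤ 360 gives t ∈ [-4, 16], which is 21 values.

21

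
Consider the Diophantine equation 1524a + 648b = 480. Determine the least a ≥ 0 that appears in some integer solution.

gcd(1524, 648) = 12.
12 divides 480, so solutions exist.
By Bézout, 1524×(-17) + 648×(40) = 12.
Scale by 480/12 = 40: (a₀, b₀) = (-680, 1600).
General solution: a = -680 + 54t, b = 1600 - 127t for integer t.
a ≥ 0: smallest is -680 mod 54 = 22 (at t = 13), with b = -51.

22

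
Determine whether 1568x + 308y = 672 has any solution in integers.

yes

gcd(1568, 308):
  1568 = 5·308 + 28
  308 = 11·28
so gcd(1568, 308) = 28.
28 divides 672, so integer solutions exist.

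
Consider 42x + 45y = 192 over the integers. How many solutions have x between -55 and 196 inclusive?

gcd(45, 42) = 3.
By Bézout, 42×(-1) + 45×(1) = 3.
Particular solution: (11, -6).
General solution: x = 11 + 15t, y = -6 - 14t for integer t.
-55 ≤ 11 + 15t ≤ 196 gives t ∈ [-4, 12], which is 17 values.

17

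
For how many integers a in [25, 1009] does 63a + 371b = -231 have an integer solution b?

gcd(371, 63):
  371 = 5·63 + 56
  63 = 1·56 + 7
  56 = 8·7
so gcd(371, 63) = 7.
Back-substitute for Bézout coefficients:
  7 = 63 - 1·56
  ... = 63·(6) + 371·(-1)
Scale by -33: particular solution (-198, 33); reduce a mod 53: (14, -3).
General solution: a = 14 + 53t, b = -3 - 9t for integer t.
25 ≤ 14 + 53t ≤ 1009 gives t ∈ [1, 18], which is 18 values.

18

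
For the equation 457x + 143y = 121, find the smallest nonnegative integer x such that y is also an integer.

gcd(457, 143):
  457 = 3·143 + 28
  143 = 5·28 + 3
  28 = 9·3 + 1
  3 = 3·1
so gcd(457, 143) = 1.
1 divides 121, so solutions exist.
Back-substitute for Bézout coefficients:
  1 = 28 - 9·3
  ... = 457·(46) + 143·(-147)
Scale by 121/1 = 121: (x₀, y₀) = (5566, -17787).
General solution: x = 5566 + 143t, y = -17787 - 457t for integer t.
x ≥ 0: smallest is 5566 mod 143 = 132 (at t = -38), with y = -421.

132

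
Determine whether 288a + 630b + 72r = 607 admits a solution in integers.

no

gcd(630, 288) = 18.
gcd(18, 72) = 18.
18 does not divide 607 (remainder 13), so no integer solutions.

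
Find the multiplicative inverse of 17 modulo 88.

57

gcd(88, 17):
  88 = 5×17 + 3
  17 = 5×3 + 2
  3 = 1×2 + 1
  2 = 2×1
so gcd(88, 17) = 1.
Back-substitute for Bézout coefficients:
  1 = 3 - 1×2
  ... = 17×(-31) + 88×(6)
So 17×-31 ≡ 1 (mod 88), and -31 mod 88 = 57.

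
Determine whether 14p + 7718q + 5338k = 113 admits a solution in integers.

no

gcd(7718, 14) = 2.
gcd(2, 5338) = 2.
2 does not divide 113 (remainder 1), so no integer solutions.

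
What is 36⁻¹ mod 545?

106

gcd(545, 36):
  545 = 15×36 + 5
  36 = 7×5 + 1
  5 = 5×1
so gcd(545, 36) = 1.
Back-substitute for Bézout coefficients:
  1 = 36 - 7×5
  ... = 36×(106) + 545×(-7)
So 36×106 ≡ 1 (mod 545), and 106 mod 545 = 106.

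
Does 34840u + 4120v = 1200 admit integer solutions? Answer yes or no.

yes

gcd(34840, 4120) = 40.
40 divides 1200, so integer solutions exist.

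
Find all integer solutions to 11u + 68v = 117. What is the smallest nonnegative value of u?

gcd(68, 11) = 1.
1 divides 117, so solutions exist.
By Bézout, 11*(31) + 68*(-5) = 1.
Scale by 117/1 = 117: (u₀, v₀) = (3627, -585).
General solution: u = 3627 + 68t, v = -585 - 11t for integer t.
u ≥ 0: smallest is 3627 mod 68 = 23 (at t = -53), with v = -2.

23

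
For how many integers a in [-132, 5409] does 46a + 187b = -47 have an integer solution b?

gcd(187, 46) = 1  (187 = 4*46 + 3, 46 = 15*3 + 1, 3 = 3*1).
Back-substituting, 46*(61) + 187*(-15) = 1.
Scale by -47: particular solution (-2867, 705); reduce a mod 187: (125, -31).
General solution: a = 125 + 187t, b = -31 - 46t for integer t.
-132 ≤ 125 + 187t ≤ 5409 gives t ∈ [-1, 28], which is 30 values.

30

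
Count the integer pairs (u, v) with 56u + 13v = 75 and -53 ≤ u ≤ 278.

25

gcd(56, 13) = 1.
By Bézout, 56·(-3) + 13·(13) = 1.
Particular solution: (9, -33).
General solution: u = 9 + 13t, v = -33 - 56t for integer t.
-53 ≤ 9 + 13t ≤ 278 gives t ∈ [-4, 20], which is 25 values.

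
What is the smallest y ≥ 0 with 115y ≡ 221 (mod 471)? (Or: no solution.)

305

gcd(471, 115) = 1.
1 divides 221, so solutions exist.
By Bézout, 115×(-86) + 471×(21) = 1.
So 115×(-86) ≡ 1 (mod 471); multiply by 221: y ≡ -19006 (mod 471).
Smallest nonnegative: y = -19006 mod 471 = 305.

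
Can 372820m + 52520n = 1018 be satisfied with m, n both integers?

no

gcd(372820, 52520):
  372820 = 7·52520 + 5180
  52520 = 10·5180 + 720
  5180 = 7·720 + 140
  720 = 5·140 + 20
  140 = 7·20
so gcd(372820, 52520) = 20.
20 does not divide 1018 (remainder 18), so no integer solutions.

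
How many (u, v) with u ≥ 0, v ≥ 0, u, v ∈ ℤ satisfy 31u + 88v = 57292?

gcd(88, 31) = 1  (88 = 2·31 + 26, 31 = 1·26 + 5, 26 = 5·5 + 1, 5 = 5·1).
Back-substituting, 31·(-17) + 88·(6) = 1.
Scale by 57292: one solution is (-973964, 343752). Reduce u mod 88: (20, 644).
General: u = 20 + 88t, v = 644 - 31t.
u ≥ 0 ⇒ t ≥ 0; v ≥ 0 ⇒ t ≤ 20. So t ∈ [0, 20]: 21 solutions.

21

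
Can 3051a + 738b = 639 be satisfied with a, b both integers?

yes

gcd(3051, 738) = 9  (3051 = 4·738 + 99, 738 = 7·99 + 45, 99 = 2·45 + 9, 45 = 5·9).
9 divides 639, so integer solutions exist.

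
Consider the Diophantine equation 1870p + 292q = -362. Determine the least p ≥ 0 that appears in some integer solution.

39

gcd(1870, 292):
  1870 = 6*292 + 118
  292 = 2*118 + 56
  118 = 2*56 + 6
  56 = 9*6 + 2
  6 = 3*2
so gcd(1870, 292) = 2.
2 divides -362, so solutions exist.
Back-substitute for Bézout coefficients:
  2 = 56 - 9*6
  ... = 1870*(-47) + 292*(301)
Scale by -362/2 = -181: (p₀, q₀) = (8507, -54481).
General solution: p = 8507 + 146t, q = -54481 - 935t for integer t.
p ≥ 0: smallest is 8507 mod 146 = 39 (at t = -58), with q = -251.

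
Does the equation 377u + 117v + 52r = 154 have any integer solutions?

no

gcd(377, 117) = 13  (377 = 3*117 + 26, 117 = 4*26 + 13, 26 = 2*13).
gcd(13, 52) = 13.
13 does not divide 154 (remainder 11), so no integer solutions.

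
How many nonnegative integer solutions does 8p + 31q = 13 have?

0

gcd(31, 8) = 1.
By Bézout, 8*(4) + 31*(-1) = 1.
One solution: (21, -5).
General: p = 21 + 31t, q = -5 - 8t.
p ≥ 0 ⇒ t ≥ 0; q ≥ 0 ⇒ t ≤ -1. So t ∈ [0, -1]: 0 solutions.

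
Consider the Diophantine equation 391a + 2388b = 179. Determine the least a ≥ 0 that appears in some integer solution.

gcd(2388, 391) = 1  (2388 = 6·391 + 42, 391 = 9·42 + 13, 42 = 3·13 + 3, 13 = 4·3 + 1, 3 = 3·1).
1 divides 179, so solutions exist.
Back-substituting, 391·(739) + 2388·(-121) = 1.
Scale by 179/1 = 179: (a₀, b₀) = (132281, -21659).
General solution: a = 132281 + 2388t, b = -21659 - 391t for integer t.
a ≥ 0: smallest is 132281 mod 2388 = 941 (at t = -55), with b = -154.

941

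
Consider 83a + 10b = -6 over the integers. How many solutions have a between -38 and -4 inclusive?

3

gcd(83, 10) = 1  (83 = 8*10 + 3, 10 = 3*3 + 1, 3 = 3*1).
Back-substituting, 83*(-3) + 10*(25) = 1.
Scale by -6: particular solution (18, -150); reduce a mod 10: (8, -67).
General solution: a = 8 + 10t, b = -67 - 83t for integer t.
-38 ≤ 8 + 10t ≤ -4 gives t ∈ [-4, -2], which is 3 values.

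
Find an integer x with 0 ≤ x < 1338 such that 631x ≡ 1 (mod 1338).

757

gcd(1338, 631):
  1338 = 2·631 + 76
  631 = 8·76 + 23
  76 = 3·23 + 7
  23 = 3·7 + 2
  7 = 3·2 + 1
  2 = 2·1
so gcd(1338, 631) = 1.
Back-substitute for Bézout coefficients:
  1 = 7 - 3·2
  ... = 631·(-581) + 1338·(274)
So 631·-581 ≡ 1 (mod 1338), and -581 mod 1338 = 757.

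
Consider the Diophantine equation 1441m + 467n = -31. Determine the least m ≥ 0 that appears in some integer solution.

gcd(1441, 467) = 1  (1441 = 3·467 + 40, 467 = 11·40 + 27, 40 = 1·27 + 13, 27 = 2·13 + 1, 13 = 13·1).
1 divides -31, so solutions exist.
Back-substituting, 1441·(-35) + 467·(108) = 1.
Scale by -31/1 = -31: (m₀, n₀) = (1085, -3348).
General solution: m = 1085 + 467t, n = -3348 - 1441t for integer t.
m ≥ 0: smallest is 1085 mod 467 = 151 (at t = -2), with n = -466.

151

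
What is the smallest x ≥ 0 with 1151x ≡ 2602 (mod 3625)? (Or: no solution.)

1177

gcd(3625, 1151):
  3625 = 3·1151 + 172
  1151 = 6·172 + 119
  172 = 1·119 + 53
  119 = 2·53 + 13
  53 = 4·13 + 1
  13 = 13·1
so gcd(3625, 1151) = 1.
1 divides 2602, so solutions exist.
Back-substitute for Bézout coefficients:
  1 = 53 - 4·13
  ... = 1151·(-274) + 3625·(87)
So 1151·(-274) ≡ 1 (mod 3625); multiply by 2602: x ≡ -712948 (mod 3625).
Smallest nonnegative: x = -712948 mod 3625 = 1177.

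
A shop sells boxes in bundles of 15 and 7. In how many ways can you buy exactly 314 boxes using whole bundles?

Need nonnegative integers with 15j + 7k = 314.
gcd(15, 7) = 1, and 15·(1) + 7·(-2) = 1.
So (j₀, k₀) = (314, -628); general j = 314 + 7t, k = -628 - 15t.
j ≥ 0 ⇒ t ≥ -44; k ≥ 0 ⇒ t ≤ -42. That's 3 values of t.

3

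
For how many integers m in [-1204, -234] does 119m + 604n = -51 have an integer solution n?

1

gcd(604, 119) = 1  (604 = 5*119 + 9, 119 = 13*9 + 2, 9 = 4*2 + 1, 2 = 2*1).
Back-substituting, 119*(-269) + 604*(53) = 1.
Scale by -51: particular solution (13719, -2703); reduce m mod 604: (431, -85).
General solution: m = 431 + 604t, n = -85 - 119t for integer t.
-1204 ≤ 431 + 604t ≤ -234 gives t ∈ [-2, -2], which is 1 value.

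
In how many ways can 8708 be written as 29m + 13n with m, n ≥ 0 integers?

gcd(29, 13) = 1.
By Bézout, 29*(-4) + 13*(9) = 1.
One solution: (8, 652).
General: m = 8 + 13t, n = 652 - 29t.
m ≥ 0 ⇒ t ≥ 0; n ≥ 0 ⇒ t ≤ 22. So t ∈ [0, 22]: 23 solutions.

23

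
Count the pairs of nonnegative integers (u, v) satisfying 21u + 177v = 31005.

25

gcd(177, 21) = 3  (177 = 8*21 + 9, 21 = 2*9 + 3, 9 = 3*3).
Back-substituting, 21*(17) + 177*(-2) = 3.
Scale by 10335: one solution is (175695, -20670). Reduce u mod 59: (52, 169).
General: u = 52 + 59t, v = 169 - 7t.
u ≥ 0 ⇒ t ≥ 0; v ≥ 0 ⇒ t ≤ 24. So t ∈ [0, 24]: 25 solutions.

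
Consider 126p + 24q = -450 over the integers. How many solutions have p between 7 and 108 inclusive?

gcd(126, 24) = 6.
By Bézout, 126·(1) + 24·(-5) = 6.
Particular solution: (1, -24).
General solution: p = 1 + 4t, q = -24 - 21t for integer t.
7 ≤ 1 + 4t ≤ 108 gives t ∈ [2, 26], which is 25 values.

25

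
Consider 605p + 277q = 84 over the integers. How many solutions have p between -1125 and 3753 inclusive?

18

gcd(605, 277):
  605 = 2*277 + 51
  277 = 5*51 + 22
  51 = 2*22 + 7
  22 = 3*7 + 1
  7 = 7*1
so gcd(605, 277) = 1.
Back-substitute for Bézout coefficients:
  1 = 22 - 3*7
  ... = 605*(-38) + 277*(83)
Scale by 84: particular solution (-3192, 6972); reduce p mod 277: (132, -288).
General solution: p = 132 + 277t, q = -288 - 605t for integer t.
-1125 ≤ 132 + 277t ≤ 3753 gives t ∈ [-4, 13], which is 18 values.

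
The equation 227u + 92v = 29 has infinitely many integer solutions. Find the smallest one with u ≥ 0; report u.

67

gcd(227, 92):
  227 = 2·92 + 43
  92 = 2·43 + 6
  43 = 7·6 + 1
  6 = 6·1
so gcd(227, 92) = 1.
1 divides 29, so solutions exist.
Back-substitute for Bézout coefficients:
  1 = 43 - 7·6
  ... = 227·(15) + 92·(-37)
Scale by 29/1 = 29: (u₀, v₀) = (435, -1073).
General solution: u = 435 + 92t, v = -1073 - 227t for integer t.
u ≥ 0: smallest is 435 mod 92 = 67 (at t = -4), with v = -165.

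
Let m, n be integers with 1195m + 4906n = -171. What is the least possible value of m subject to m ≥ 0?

gcd(4906, 1195):
  4906 = 4*1195 + 126
  1195 = 9*126 + 61
  126 = 2*61 + 4
  61 = 15*4 + 1
  4 = 4*1
so gcd(4906, 1195) = 1.
1 divides -171, so solutions exist.
Back-substitute for Bézout coefficients:
  1 = 61 - 15*4
  ... = 1195*(1207) + 4906*(-294)
Scale by -171/1 = -171: (m₀, n₀) = (-206397, 50274).
General solution: m = -206397 + 4906t, n = 50274 - 1195t for integer t.
m ≥ 0: smallest is -206397 mod 4906 = 4561 (at t = 43), with n = -1111.

4561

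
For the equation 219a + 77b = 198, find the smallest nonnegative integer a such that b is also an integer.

gcd(219, 77) = 1.
1 divides 198, so solutions exist.
By Bézout, 219·(32) + 77·(-91) = 1.
Scale by 198/1 = 198: (a₀, b₀) = (6336, -18018).
General solution: a = 6336 + 77t, b = -18018 - 219t for integer t.
a ≥ 0: smallest is 6336 mod 77 = 22 (at t = -82), with b = -60.

22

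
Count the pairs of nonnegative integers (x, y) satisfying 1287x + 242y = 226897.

8

gcd(1287, 242):
  1287 = 5·242 + 77
  242 = 3·77 + 11
  77 = 7·11
so gcd(1287, 242) = 11.
Back-substitute for Bézout coefficients:
  11 = 242 - 3·77
  ... = 1287·(-3) + 242·(16)
Scale by 20627: one solution is (-61881, 330032). Reduce x mod 22: (5, 911).
General: x = 5 + 22t, y = 911 - 117t.
x ≥ 0 ⇒ t ≥ 0; y ≥ 0 ⇒ t ≤ 7. So t ∈ [0, 7]: 8 solutions.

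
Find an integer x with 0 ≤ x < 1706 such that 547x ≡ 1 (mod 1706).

gcd(1706, 547) = 1.
By Bézout, 547·(-315) + 1706·(101) = 1.
So 547·-315 ≡ 1 (mod 1706), and -315 mod 1706 = 1391.

1391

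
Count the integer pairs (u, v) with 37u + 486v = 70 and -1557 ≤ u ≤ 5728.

15

gcd(486, 37):
  486 = 13×37 + 5
  37 = 7×5 + 2
  5 = 2×2 + 1
  2 = 2×1
so gcd(486, 37) = 1.
Back-substitute for Bézout coefficients:
  1 = 5 - 2×2
  ... = 37×(-197) + 486×(15)
Scale by 70: particular solution (-13790, 1050); reduce u mod 486: (304, -23).
General solution: u = 304 + 486t, v = -23 - 37t for integer t.
-1557 ≤ 304 + 486t ≤ 5728 gives t ∈ [-3, 11], which is 15 values.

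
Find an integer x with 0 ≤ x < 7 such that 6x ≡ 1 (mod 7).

gcd(7, 6):
  7 = 1*6 + 1
  6 = 6*1
so gcd(7, 6) = 1.
Back-substitute for Bézout coefficients:
  1 = 7 - 1*6
  ... = 6*(-1) + 7*(1)
So 6*-1 ≡ 1 (mod 7), and -1 mod 7 = 6.

6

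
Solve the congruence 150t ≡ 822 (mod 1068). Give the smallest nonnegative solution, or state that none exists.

155

gcd(1068, 150) = 6.
6 divides 822, so solutions exist.
By Bézout, 150*(57) + 1068*(-8) = 6.
So 150*(57) ≡ 6 (mod 1068); multiply by 137: t ≡ 7809 (mod 178).
Smallest nonnegative: t = 7809 mod 178 = 155.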